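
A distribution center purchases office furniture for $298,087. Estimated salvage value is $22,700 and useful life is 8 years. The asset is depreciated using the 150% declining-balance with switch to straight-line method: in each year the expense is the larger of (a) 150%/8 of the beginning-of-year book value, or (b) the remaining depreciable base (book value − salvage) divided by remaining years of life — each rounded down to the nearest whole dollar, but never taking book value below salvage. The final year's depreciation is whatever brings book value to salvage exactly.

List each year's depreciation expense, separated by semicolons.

$55,891; $45,411; $36,897; $29,979; $26,802; $26,802; $26,802; $26,803

Depreciable base = $298,087 − $22,700 = $275,387.
Year 1: DB = ⌊$298,087 × 150%/8⌋ = $55,891; SL = ⌊$275,387/8⌋ = $34,423 → take DB $55,891. Book value $242,196.
Year 2: DB = ⌊$242,196 × 150%/8⌋ = $45,411; SL = ⌊$219,496/7⌋ = $31,356 → take DB $45,411. Book value $196,785.
Year 3: DB = ⌊$196,785 × 150%/8⌋ = $36,897; SL = ⌊$174,085/6⌋ = $29,014 → take DB $36,897. Book value $159,888.
Year 4: DB = ⌊$159,888 × 150%/8⌋ = $29,979; SL = ⌊$137,188/5⌋ = $27,437 → take DB $29,979. Book value $129,909.
Year 5: DB = ⌊$129,909 × 150%/8⌋ = $24,357; SL = ⌊$107,209/4⌋ = $26,802 → take SL $26,802. Book value $103,107.
Year 6: DB = ⌊$103,107 × 150%/8⌋ = $19,332; SL = ⌊$80,407/3⌋ = $26,802 → take SL $26,802. Book value $76,305.
Year 7: DB = ⌊$76,305 × 150%/8⌋ = $14,307; SL = ⌊$53,605/2⌋ = $26,802 → take SL $26,802. Book value $49,503.
Year 8 (final): $49,503 − $22,700 = $26,803. Book value $22,700.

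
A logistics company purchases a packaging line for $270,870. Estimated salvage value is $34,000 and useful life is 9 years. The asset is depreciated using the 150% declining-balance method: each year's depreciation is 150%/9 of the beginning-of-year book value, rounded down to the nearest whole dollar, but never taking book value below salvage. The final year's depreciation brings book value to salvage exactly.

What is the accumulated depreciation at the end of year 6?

$180,154

Depreciable base = $270,870 − $34,000 = $236,870.
Year 1: ⌊$270,870 × 150%/9⌋ = $45,145. Book value $225,725.
Year 2: ⌊$225,725 × 150%/9⌋ = $37,620. Book value $188,105.
Year 3: ⌊$188,105 × 150%/9⌋ = $31,350. Book value $156,755.
Year 4: ⌊$156,755 × 150%/9⌋ = $26,125. Book value $130,630.
Year 5: ⌊$130,630 × 150%/9⌋ = $21,771. Book value $108,859.
Year 6: ⌊$108,859 × 150%/9⌋ = $18,143. Book value $90,716.
Accumulated through year 6 = $270,870 − $90,716 = $180,154.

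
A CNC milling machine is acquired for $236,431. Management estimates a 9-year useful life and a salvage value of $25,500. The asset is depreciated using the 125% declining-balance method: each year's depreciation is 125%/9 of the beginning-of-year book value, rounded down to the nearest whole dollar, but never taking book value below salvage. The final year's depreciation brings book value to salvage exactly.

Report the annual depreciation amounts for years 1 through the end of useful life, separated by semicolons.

$32,837; $28,276; $24,349; $20,967; $18,055; $15,548; $13,388; $11,529; $45,982

Depreciable base = $236,431 − $25,500 = $210,931.
Year 1: ⌊$236,431 × 125%/9⌋ = $32,837. Book value $203,594.
Year 2: ⌊$203,594 × 125%/9⌋ = $28,276. Book value $175,318.
Year 3: ⌊$175,318 × 125%/9⌋ = $24,349. Book value $150,969.
Year 4: ⌊$150,969 × 125%/9⌋ = $20,967. Book value $130,002.
Year 5: ⌊$130,002 × 125%/9⌋ = $18,055. Book value $111,947.
Year 6: ⌊$111,947 × 125%/9⌋ = $15,548. Book value $96,399.
Year 7: ⌊$96,399 × 125%/9⌋ = $13,388. Book value $83,011.
Year 8: ⌊$83,011 × 125%/9⌋ = $11,529. Book value $71,482.
Year 9 (final): $71,482 − $25,500 = $45,982. Book value $25,500.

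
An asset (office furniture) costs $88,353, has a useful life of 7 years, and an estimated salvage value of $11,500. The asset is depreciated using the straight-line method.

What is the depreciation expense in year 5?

$10,979

Depreciable base = $88,353 − $11,500 = $76,853.
Annual expense = $76,853 / 7 = $10,979.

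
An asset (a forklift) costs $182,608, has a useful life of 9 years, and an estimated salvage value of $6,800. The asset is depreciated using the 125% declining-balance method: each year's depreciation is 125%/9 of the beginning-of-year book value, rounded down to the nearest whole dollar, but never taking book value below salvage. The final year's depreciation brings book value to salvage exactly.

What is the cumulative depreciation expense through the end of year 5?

$96,146

Depreciable base = $182,608 − $6,800 = $175,808.
Year 1: ⌊$182,608 × 125%/9⌋ = $25,362. Book value $157,246.
Year 2: ⌊$157,246 × 125%/9⌋ = $21,839. Book value $135,407.
Year 3: ⌊$135,407 × 125%/9⌋ = $18,806. Book value $116,601.
Year 4: ⌊$116,601 × 125%/9⌋ = $16,194. Book value $100,407.
Year 5: ⌊$100,407 × 125%/9⌋ = $13,945. Book value $86,462.
Accumulated through year 5 = $182,608 − $86,462 = $96,146.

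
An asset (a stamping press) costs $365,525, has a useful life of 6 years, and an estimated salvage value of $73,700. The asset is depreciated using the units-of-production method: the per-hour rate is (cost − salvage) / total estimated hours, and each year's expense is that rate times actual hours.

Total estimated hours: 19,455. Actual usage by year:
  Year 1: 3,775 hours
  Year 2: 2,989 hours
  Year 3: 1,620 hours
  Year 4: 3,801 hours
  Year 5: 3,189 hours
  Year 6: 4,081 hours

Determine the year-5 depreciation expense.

$47,835

Depreciable base = $365,525 − $73,700 = $291,825.
Rate = $291,825 / 19,455 hours = $15 per hour.
Year 1: 3,775 × $15 = $56,625. Book value $308,900.
Year 2: 2,989 × $15 = $44,835. Book value $264,065.
Year 3: 1,620 × $15 = $24,300. Book value $239,765.
Year 4: 3,801 × $15 = $57,015. Book value $182,750.
Year 5: 3,189 × $15 = $47,835. Book value $134,915.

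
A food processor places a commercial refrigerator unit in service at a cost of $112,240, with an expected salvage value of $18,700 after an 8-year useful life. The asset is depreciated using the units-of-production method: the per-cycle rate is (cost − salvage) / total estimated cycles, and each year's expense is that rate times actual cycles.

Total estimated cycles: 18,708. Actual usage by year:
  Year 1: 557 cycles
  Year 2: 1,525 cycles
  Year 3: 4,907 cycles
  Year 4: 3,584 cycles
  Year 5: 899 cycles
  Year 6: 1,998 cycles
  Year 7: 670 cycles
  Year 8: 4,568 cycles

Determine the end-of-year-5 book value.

$54,880

Depreciable base = $112,240 − $18,700 = $93,540.
Rate = $93,540 / 18,708 cycles = $5 per cycle.
Year 1: 557 × $5 = $2,785. Book value $109,455.
Year 2: 1,525 × $5 = $7,625. Book value $101,830.
Year 3: 4,907 × $5 = $24,535. Book value $77,295.
Year 4: 3,584 × $5 = $17,920. Book value $59,375.
Year 5: 899 × $5 = $4,495. Book value $54,880.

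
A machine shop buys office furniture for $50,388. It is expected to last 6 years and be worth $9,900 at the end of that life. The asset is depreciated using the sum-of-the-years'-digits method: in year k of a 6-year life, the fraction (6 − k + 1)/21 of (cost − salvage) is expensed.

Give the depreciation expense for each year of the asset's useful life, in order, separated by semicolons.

$11,568; $9,640; $7,712; $5,784; $3,856; $1,928

Depreciable base = $50,388 − $9,900 = $40,488.
Sum of the years' digits = 6+5+4+3+2+1 = 21.
Year 1: $40,488 × 6/21 = $11,568. Book value $38,820.
Year 2: $40,488 × 5/21 = $9,640. Book value $29,180.
Year 3: $40,488 × 4/21 = $7,712. Book value $21,468.
Year 4: $40,488 × 3/21 = $5,784. Book value $15,684.
Year 5: $40,488 × 2/21 = $3,856. Book value $11,828.
Year 6: $40,488 × 1/21 = $1,928. Book value $9,900.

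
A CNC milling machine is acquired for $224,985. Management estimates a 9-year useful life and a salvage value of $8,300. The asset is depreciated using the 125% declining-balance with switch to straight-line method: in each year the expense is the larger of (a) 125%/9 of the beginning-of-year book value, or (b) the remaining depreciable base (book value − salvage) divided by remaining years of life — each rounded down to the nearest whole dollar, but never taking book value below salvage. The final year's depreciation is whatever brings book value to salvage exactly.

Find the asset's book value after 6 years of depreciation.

Depreciable base = $224,985 − $8,300 = $216,685.
Year 1: DB = ⌊$224,985 × 125%/9⌋ = $31,247; SL = ⌊$216,685/9⌋ = $24,076 → take DB $31,247. Book value $193,738.
Year 2: DB = ⌊$193,738 × 125%/9⌋ = $26,908; SL = ⌊$185,438/8⌋ = $23,179 → take DB $26,908. Book value $166,830.
Year 3: DB = ⌊$166,830 × 125%/9⌋ = $23,170; SL = ⌊$158,530/7⌋ = $22,647 → take DB $23,170. Book value $143,660.
Year 4: DB = ⌊$143,660 × 125%/9⌋ = $19,952; SL = ⌊$135,360/6⌋ = $22,560 → take SL $22,560. Book value $121,100.
Year 5: DB = ⌊$121,100 × 125%/9⌋ = $16,819; SL = ⌊$112,800/5⌋ = $22,560 → take SL $22,560. Book value $98,540.
Year 6: DB = ⌊$98,540 × 125%/9⌋ = $13,686; SL = ⌊$90,240/4⌋ = $22,560 → take SL $22,560. Book value $75,980.

$75,980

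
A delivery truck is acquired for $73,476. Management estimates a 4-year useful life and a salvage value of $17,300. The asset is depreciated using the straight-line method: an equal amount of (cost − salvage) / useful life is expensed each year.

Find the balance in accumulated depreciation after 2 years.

$28,088

Depreciable base = $73,476 − $17,300 = $56,176.
Annual expense = $56,176 / 4 = $14,044.
End of year 1: book value $59,432.
End of year 2: book value $45,388.
Accumulated through year 2 = $73,476 − $45,388 = $28,088.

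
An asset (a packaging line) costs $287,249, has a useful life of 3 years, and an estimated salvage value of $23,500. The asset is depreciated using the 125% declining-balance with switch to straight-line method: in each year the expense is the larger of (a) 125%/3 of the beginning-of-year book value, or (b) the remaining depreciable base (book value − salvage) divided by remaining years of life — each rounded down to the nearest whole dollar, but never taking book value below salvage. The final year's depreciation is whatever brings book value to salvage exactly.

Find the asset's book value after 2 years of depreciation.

Depreciable base = $287,249 − $23,500 = $263,749.
Year 1: DB = ⌊$287,249 × 125%/3⌋ = $119,687; SL = ⌊$263,749/3⌋ = $87,916 → take DB $119,687. Book value $167,562.
Year 2: DB = ⌊$167,562 × 125%/3⌋ = $69,817; SL = ⌊$144,062/2⌋ = $72,031 → take SL $72,031. Book value $95,531.

$95,531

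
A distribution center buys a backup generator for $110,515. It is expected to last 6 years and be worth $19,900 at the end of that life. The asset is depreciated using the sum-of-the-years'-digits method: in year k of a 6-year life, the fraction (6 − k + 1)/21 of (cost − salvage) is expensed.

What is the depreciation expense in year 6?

$4,315

Depreciable base = $110,515 − $19,900 = $90,615.
Sum of the years' digits = 6+5+4+3+2+1 = 21.
Year 1: $90,615 × 6/21 = $25,890. Book value $84,625.
Year 2: $90,615 × 5/21 = $21,575. Book value $63,050.
Year 3: $90,615 × 4/21 = $17,260. Book value $45,790.
Year 4: $90,615 × 3/21 = $12,945. Book value $32,845.
Year 5: $90,615 × 2/21 = $8,630. Book value $24,215.
Year 6: $90,615 × 1/21 = $4,315. Book value $19,900.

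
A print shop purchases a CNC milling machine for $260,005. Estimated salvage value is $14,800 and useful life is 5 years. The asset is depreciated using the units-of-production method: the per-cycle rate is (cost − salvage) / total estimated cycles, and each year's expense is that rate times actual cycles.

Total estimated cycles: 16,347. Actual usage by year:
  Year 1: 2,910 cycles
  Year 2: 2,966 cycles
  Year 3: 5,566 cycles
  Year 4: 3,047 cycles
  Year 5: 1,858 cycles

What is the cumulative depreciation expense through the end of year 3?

$171,630

Depreciable base = $260,005 − $14,800 = $245,205.
Rate = $245,205 / 16,347 cycles = $15 per cycle.
Year 1: 2,910 × $15 = $43,650. Book value $216,355.
Year 2: 2,966 × $15 = $44,490. Book value $171,865.
Year 3: 5,566 × $15 = $83,490. Book value $88,375.
Accumulated through year 3 = $260,005 − $88,375 = $171,630.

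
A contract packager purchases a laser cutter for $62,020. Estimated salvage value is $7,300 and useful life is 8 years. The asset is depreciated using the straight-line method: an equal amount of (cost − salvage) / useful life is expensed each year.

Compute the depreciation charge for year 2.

Depreciable base = $62,020 − $7,300 = $54,720.
Annual expense = $54,720 / 8 = $6,840.

$6,840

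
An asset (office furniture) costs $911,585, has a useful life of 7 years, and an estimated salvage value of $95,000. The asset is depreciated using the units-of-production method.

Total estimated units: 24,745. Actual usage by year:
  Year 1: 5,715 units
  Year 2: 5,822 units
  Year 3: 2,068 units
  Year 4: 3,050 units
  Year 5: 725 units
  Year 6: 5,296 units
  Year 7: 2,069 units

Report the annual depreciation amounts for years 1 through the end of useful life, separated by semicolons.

$188,595; $192,126; $68,244; $100,650; $23,925; $174,768; $68,277

Depreciable base = $911,585 − $95,000 = $816,585.
Rate = $816,585 / 24,745 units = $33 per unit.
Year 1: 5,715 × $33 = $188,595. Book value $722,990.
Year 2: 5,822 × $33 = $192,126. Book value $530,864.
Year 3: 2,068 × $33 = $68,244. Book value $462,620.
Year 4: 3,050 × $33 = $100,650. Book value $361,970.
Year 5: 725 × $33 = $23,925. Book value $338,045.
Year 6: 5,296 × $33 = $174,768. Book value $163,277.
Year 7: 2,069 × $33 = $68,277. Book value $95,000.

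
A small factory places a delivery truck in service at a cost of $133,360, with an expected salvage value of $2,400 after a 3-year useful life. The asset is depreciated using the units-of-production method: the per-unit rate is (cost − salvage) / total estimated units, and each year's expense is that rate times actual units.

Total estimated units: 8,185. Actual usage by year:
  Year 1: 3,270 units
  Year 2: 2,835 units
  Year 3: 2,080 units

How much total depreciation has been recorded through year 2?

$97,680

Depreciable base = $133,360 − $2,400 = $130,960.
Rate = $130,960 / 8,185 units = $16 per unit.
Year 1: 3,270 × $16 = $52,320. Book value $81,040.
Year 2: 2,835 × $16 = $45,360. Book value $35,680.
Accumulated through year 2 = $133,360 − $35,680 = $97,680.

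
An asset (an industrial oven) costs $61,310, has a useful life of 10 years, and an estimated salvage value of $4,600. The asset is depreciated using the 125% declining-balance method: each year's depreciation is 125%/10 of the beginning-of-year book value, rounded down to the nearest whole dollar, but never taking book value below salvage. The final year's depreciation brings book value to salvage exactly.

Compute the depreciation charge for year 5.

Depreciable base = $61,310 − $4,600 = $56,710.
Year 1: ⌊$61,310 × 125%/10⌋ = $7,663. Book value $53,647.
Year 2: ⌊$53,647 × 125%/10⌋ = $6,705. Book value $46,942.
Year 3: ⌊$46,942 × 125%/10⌋ = $5,867. Book value $41,075.
Year 4: ⌊$41,075 × 125%/10⌋ = $5,134. Book value $35,941.
Year 5: ⌊$35,941 × 125%/10⌋ = $4,492. Book value $31,449.

$4,492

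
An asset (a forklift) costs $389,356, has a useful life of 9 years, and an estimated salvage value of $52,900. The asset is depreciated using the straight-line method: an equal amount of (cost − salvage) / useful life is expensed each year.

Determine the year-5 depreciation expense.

Depreciable base = $389,356 − $52,900 = $336,456.
Annual expense = $336,456 / 9 = $37,384.

$37,384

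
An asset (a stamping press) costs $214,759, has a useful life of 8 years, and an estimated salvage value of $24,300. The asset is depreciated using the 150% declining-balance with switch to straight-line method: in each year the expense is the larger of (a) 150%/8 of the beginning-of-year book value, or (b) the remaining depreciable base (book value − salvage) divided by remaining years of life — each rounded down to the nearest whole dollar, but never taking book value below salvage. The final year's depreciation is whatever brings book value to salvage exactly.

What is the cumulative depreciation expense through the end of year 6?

Depreciable base = $214,759 − $24,300 = $190,459.
Year 1: DB = ⌊$214,759 × 150%/8⌋ = $40,267; SL = ⌊$190,459/8⌋ = $23,807 → take DB $40,267. Book value $174,492.
Year 2: DB = ⌊$174,492 × 150%/8⌋ = $32,717; SL = ⌊$150,192/7⌋ = $21,456 → take DB $32,717. Book value $141,775.
Year 3: DB = ⌊$141,775 × 150%/8⌋ = $26,582; SL = ⌊$117,475/6⌋ = $19,579 → take DB $26,582. Book value $115,193.
Year 4: DB = ⌊$115,193 × 150%/8⌋ = $21,598; SL = ⌊$90,893/5⌋ = $18,178 → take DB $21,598. Book value $93,595.
Year 5: DB = ⌊$93,595 × 150%/8⌋ = $17,549; SL = ⌊$69,295/4⌋ = $17,323 → take DB $17,549. Book value $76,046.
Year 6: DB = ⌊$76,046 × 150%/8⌋ = $14,258; SL = ⌊$51,746/3⌋ = $17,248 → take SL $17,248. Book value $58,798.
Accumulated through year 6 = $214,759 − $58,798 = $155,961.

$155,961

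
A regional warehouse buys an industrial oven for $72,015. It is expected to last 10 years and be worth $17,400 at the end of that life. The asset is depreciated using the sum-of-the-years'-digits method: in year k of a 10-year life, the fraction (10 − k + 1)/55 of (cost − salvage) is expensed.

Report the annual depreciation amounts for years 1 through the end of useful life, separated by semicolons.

Depreciable base = $72,015 − $17,400 = $54,615.
Sum of the years' digits = 10+9+8+7+6+5+4+3+2+1 = 55.
Year 1: $54,615 × 10/55 = $9,930. Book value $62,085.
Year 2: $54,615 × 9/55 = $8,937. Book value $53,148.
Year 3: $54,615 × 8/55 = $7,944. Book value $45,204.
Year 4: $54,615 × 7/55 = $6,951. Book value $38,253.
Year 5: $54,615 × 6/55 = $5,958. Book value $32,295.
Year 6: $54,615 × 5/55 = $4,965. Book value $27,330.
Year 7: $54,615 × 4/55 = $3,972. Book value $23,358.
Year 8: $54,615 × 3/55 = $2,979. Book value $20,379.
Year 9: $54,615 × 2/55 = $1,986. Book value $18,393.
Year 10: $54,615 × 1/55 = $993. Book value $17,400.

$9,930; $8,937; $7,944; $6,951; $5,958; $4,965; $3,972; $2,979; $1,986; $993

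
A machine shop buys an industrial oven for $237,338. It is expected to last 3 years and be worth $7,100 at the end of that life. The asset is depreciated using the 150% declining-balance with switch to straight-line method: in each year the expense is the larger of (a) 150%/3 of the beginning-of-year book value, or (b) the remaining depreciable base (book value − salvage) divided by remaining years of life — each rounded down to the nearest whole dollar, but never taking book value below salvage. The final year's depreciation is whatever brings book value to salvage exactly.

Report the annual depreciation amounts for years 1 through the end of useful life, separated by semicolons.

$118,669; $59,334; $52,235

Depreciable base = $237,338 − $7,100 = $230,238.
Year 1: DB = ⌊$237,338 × 150%/3⌋ = $118,669; SL = ⌊$230,238/3⌋ = $76,746 → take DB $118,669. Book value $118,669.
Year 2: DB = ⌊$118,669 × 150%/3⌋ = $59,334; SL = ⌊$111,569/2⌋ = $55,784 → take DB $59,334. Book value $59,335.
Year 3 (final): $59,335 − $7,100 = $52,235. Book value $7,100.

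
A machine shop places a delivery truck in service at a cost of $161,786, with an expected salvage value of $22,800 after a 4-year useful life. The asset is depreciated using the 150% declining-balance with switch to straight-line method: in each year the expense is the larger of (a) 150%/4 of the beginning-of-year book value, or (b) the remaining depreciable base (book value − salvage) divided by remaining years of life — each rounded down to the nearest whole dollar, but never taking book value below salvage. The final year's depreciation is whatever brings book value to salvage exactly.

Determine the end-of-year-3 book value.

Depreciable base = $161,786 − $22,800 = $138,986.
Year 1: DB = ⌊$161,786 × 150%/4⌋ = $60,669; SL = ⌊$138,986/4⌋ = $34,746 → take DB $60,669. Book value $101,117.
Year 2: DB = ⌊$101,117 × 150%/4⌋ = $37,918; SL = ⌊$78,317/3⌋ = $26,105 → take DB $37,918. Book value $63,199.
Year 3: DB = ⌊$63,199 × 150%/4⌋ = $23,699; SL = ⌊$40,399/2⌋ = $20,199 → take DB $23,699. Book value $39,500.

$39,500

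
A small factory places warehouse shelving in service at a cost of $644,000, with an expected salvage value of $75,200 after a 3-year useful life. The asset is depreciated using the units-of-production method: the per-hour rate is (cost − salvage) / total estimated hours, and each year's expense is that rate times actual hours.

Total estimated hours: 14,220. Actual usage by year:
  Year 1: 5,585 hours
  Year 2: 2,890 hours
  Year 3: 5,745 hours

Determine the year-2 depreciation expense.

Depreciable base = $644,000 − $75,200 = $568,800.
Rate = $568,800 / 14,220 hours = $40 per hour.
Year 1: 5,585 × $40 = $223,400. Book value $420,600.
Year 2: 2,890 × $40 = $115,600. Book value $305,000.

$115,600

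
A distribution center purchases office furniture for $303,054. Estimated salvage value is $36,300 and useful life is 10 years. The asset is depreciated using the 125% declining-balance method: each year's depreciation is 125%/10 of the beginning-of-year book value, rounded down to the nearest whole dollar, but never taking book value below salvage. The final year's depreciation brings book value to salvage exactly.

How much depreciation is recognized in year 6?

Depreciable base = $303,054 − $36,300 = $266,754.
Year 1: ⌊$303,054 × 125%/10⌋ = $37,881. Book value $265,173.
Year 2: ⌊$265,173 × 125%/10⌋ = $33,146. Book value $232,027.
Year 3: ⌊$232,027 × 125%/10⌋ = $29,003. Book value $203,024.
Year 4: ⌊$203,024 × 125%/10⌋ = $25,378. Book value $177,646.
Year 5: ⌊$177,646 × 125%/10⌋ = $22,205. Book value $155,441.
Year 6: ⌊$155,441 × 125%/10⌋ = $19,430. Book value $136,011.

$19,430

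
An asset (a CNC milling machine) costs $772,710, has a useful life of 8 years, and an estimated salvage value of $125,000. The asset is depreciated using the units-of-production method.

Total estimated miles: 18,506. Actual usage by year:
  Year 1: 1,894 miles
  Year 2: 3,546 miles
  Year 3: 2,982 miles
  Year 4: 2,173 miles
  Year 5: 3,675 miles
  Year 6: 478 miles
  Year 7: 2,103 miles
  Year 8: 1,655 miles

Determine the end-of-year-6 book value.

$256,530

Depreciable base = $772,710 − $125,000 = $647,710.
Rate = $647,710 / 18,506 miles = $35 per mile.
Year 1: 1,894 × $35 = $66,290. Book value $706,420.
Year 2: 3,546 × $35 = $124,110. Book value $582,310.
Year 3: 2,982 × $35 = $104,370. Book value $477,940.
Year 4: 2,173 × $35 = $76,055. Book value $401,885.
Year 5: 3,675 × $35 = $128,625. Book value $273,260.
Year 6: 478 × $35 = $16,730. Book value $256,530.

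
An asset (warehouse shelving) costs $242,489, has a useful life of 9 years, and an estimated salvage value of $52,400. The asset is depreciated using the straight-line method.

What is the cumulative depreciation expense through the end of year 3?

Depreciable base = $242,489 − $52,400 = $190,089.
Annual expense = $190,089 / 9 = $21,121.
End of year 1: book value $221,368.
End of year 2: book value $200,247.
End of year 3: book value $179,126.
Accumulated through year 3 = $242,489 − $179,126 = $63,363.

$63,363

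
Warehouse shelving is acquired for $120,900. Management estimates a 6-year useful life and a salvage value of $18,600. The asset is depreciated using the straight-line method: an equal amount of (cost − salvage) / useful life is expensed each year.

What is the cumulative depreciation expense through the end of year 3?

Depreciable base = $120,900 − $18,600 = $102,300.
Annual expense = $102,300 / 6 = $17,050.
End of year 1: book value $103,850.
End of year 2: book value $86,800.
End of year 3: book value $69,750.
Accumulated through year 3 = $120,900 − $69,750 = $51,150.

$51,150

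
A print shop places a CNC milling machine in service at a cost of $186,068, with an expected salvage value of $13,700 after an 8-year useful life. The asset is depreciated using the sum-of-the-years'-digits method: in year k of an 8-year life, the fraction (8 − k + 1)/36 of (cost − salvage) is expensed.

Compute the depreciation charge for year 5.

$19,152

Depreciable base = $186,068 − $13,700 = $172,368.
Sum of the years' digits = 8+7+6+5+4+3+2+1 = 36.
Year 1: $172,368 × 8/36 = $38,304. Book value $147,764.
Year 2: $172,368 × 7/36 = $33,516. Book value $114,248.
Year 3: $172,368 × 6/36 = $28,728. Book value $85,520.
Year 4: $172,368 × 5/36 = $23,940. Book value $61,580.
Year 5: $172,368 × 4/36 = $19,152. Book value $42,428.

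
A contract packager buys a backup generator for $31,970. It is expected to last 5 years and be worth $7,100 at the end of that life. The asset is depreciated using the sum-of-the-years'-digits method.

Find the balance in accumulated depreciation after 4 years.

Depreciable base = $31,970 − $7,100 = $24,870.
Sum of the years' digits = 5+4+3+2+1 = 15.
Year 1: $24,870 × 5/15 = $8,290. Book value $23,680.
Year 2: $24,870 × 4/15 = $6,632. Book value $17,048.
Year 3: $24,870 × 3/15 = $4,974. Book value $12,074.
Year 4: $24,870 × 2/15 = $3,316. Book value $8,758.
Accumulated through year 4 = $31,970 − $8,758 = $23,212.

$23,212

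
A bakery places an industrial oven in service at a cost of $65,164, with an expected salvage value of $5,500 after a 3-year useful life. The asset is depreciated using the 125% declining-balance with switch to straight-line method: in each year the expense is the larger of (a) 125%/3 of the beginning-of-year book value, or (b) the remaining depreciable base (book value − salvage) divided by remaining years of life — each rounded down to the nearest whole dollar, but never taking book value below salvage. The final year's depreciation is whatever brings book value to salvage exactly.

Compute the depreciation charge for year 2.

$16,256

Depreciable base = $65,164 − $5,500 = $59,664.
Year 1: DB = ⌊$65,164 × 125%/3⌋ = $27,151; SL = ⌊$59,664/3⌋ = $19,888 → take DB $27,151. Book value $38,013.
Year 2: DB = ⌊$38,013 × 125%/3⌋ = $15,838; SL = ⌊$32,513/2⌋ = $16,256 → take SL $16,256. Book value $21,757.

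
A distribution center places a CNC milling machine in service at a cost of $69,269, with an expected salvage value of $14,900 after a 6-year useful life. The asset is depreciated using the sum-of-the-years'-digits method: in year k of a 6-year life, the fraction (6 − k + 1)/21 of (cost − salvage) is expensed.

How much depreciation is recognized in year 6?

$2,589

Depreciable base = $69,269 − $14,900 = $54,369.
Sum of the years' digits = 6+5+4+3+2+1 = 21.
Year 1: $54,369 × 6/21 = $15,534. Book value $53,735.
Year 2: $54,369 × 5/21 = $12,945. Book value $40,790.
Year 3: $54,369 × 4/21 = $10,356. Book value $30,434.
Year 4: $54,369 × 3/21 = $7,767. Book value $22,667.
Year 5: $54,369 × 2/21 = $5,178. Book value $17,489.
Year 6: $54,369 × 1/21 = $2,589. Book value $14,900.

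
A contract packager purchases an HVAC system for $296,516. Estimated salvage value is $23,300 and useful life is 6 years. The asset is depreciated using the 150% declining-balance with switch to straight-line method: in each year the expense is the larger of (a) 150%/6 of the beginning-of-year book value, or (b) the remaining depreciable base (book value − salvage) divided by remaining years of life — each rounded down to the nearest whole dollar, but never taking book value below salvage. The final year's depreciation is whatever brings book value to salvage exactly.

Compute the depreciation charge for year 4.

$33,931

Depreciable base = $296,516 − $23,300 = $273,216.
Year 1: DB = ⌊$296,516 × 150%/6⌋ = $74,129; SL = ⌊$273,216/6⌋ = $45,536 → take DB $74,129. Book value $222,387.
Year 2: DB = ⌊$222,387 × 150%/6⌋ = $55,596; SL = ⌊$199,087/5⌋ = $39,817 → take DB $55,596. Book value $166,791.
Year 3: DB = ⌊$166,791 × 150%/6⌋ = $41,697; SL = ⌊$143,491/4⌋ = $35,872 → take DB $41,697. Book value $125,094.
Year 4: DB = ⌊$125,094 × 150%/6⌋ = $31,273; SL = ⌊$101,794/3⌋ = $33,931 → take SL $33,931. Book value $91,163.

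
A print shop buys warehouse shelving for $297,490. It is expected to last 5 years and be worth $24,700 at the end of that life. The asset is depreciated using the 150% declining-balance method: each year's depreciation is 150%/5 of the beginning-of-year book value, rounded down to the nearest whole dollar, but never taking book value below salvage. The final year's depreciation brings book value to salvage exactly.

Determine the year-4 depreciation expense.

Depreciable base = $297,490 − $24,700 = $272,790.
Year 1: ⌊$297,490 × 150%/5⌋ = $89,247. Book value $208,243.
Year 2: ⌊$208,243 × 150%/5⌋ = $62,472. Book value $145,771.
Year 3: ⌊$145,771 × 150%/5⌋ = $43,731. Book value $102,040.
Year 4: ⌊$102,040 × 150%/5⌋ = $30,612. Book value $71,428.

$30,612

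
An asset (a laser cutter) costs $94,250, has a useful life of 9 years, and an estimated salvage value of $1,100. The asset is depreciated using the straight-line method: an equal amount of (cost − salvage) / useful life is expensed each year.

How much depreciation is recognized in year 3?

$10,350

Depreciable base = $94,250 − $1,100 = $93,150.
Annual expense = $93,150 / 9 = $10,350.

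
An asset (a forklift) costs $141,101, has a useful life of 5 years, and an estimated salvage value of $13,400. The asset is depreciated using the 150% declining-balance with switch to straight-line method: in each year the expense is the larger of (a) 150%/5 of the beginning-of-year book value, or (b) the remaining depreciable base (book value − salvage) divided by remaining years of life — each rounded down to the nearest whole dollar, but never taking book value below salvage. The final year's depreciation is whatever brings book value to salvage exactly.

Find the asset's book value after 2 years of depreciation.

Depreciable base = $141,101 − $13,400 = $127,701.
Year 1: DB = ⌊$141,101 × 150%/5⌋ = $42,330; SL = ⌊$127,701/5⌋ = $25,540 → take DB $42,330. Book value $98,771.
Year 2: DB = ⌊$98,771 × 150%/5⌋ = $29,631; SL = ⌊$85,371/4⌋ = $21,342 → take DB $29,631. Book value $69,140.

$69,140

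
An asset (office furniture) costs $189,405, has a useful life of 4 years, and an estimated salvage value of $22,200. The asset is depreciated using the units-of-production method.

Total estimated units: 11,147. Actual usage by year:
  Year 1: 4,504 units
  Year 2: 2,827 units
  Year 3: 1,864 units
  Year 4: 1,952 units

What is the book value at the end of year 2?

Depreciable base = $189,405 − $22,200 = $167,205.
Rate = $167,205 / 11,147 units = $15 per unit.
Year 1: 4,504 × $15 = $67,560. Book value $121,845.
Year 2: 2,827 × $15 = $42,405. Book value $79,440.

$79,440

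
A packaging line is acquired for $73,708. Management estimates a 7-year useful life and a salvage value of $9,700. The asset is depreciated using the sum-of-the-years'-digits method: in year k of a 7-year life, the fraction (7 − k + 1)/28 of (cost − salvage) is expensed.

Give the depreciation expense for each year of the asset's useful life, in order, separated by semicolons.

$16,002; $13,716; $11,430; $9,144; $6,858; $4,572; $2,286

Depreciable base = $73,708 − $9,700 = $64,008.
Sum of the years' digits = 7+6+5+4+3+2+1 = 28.
Year 1: $64,008 × 7/28 = $16,002. Book value $57,706.
Year 2: $64,008 × 6/28 = $13,716. Book value $43,990.
Year 3: $64,008 × 5/28 = $11,430. Book value $32,560.
Year 4: $64,008 × 4/28 = $9,144. Book value $23,416.
Year 5: $64,008 × 3/28 = $6,858. Book value $16,558.
Year 6: $64,008 × 2/28 = $4,572. Book value $11,986.
Year 7: $64,008 × 1/28 = $2,286. Book value $9,700.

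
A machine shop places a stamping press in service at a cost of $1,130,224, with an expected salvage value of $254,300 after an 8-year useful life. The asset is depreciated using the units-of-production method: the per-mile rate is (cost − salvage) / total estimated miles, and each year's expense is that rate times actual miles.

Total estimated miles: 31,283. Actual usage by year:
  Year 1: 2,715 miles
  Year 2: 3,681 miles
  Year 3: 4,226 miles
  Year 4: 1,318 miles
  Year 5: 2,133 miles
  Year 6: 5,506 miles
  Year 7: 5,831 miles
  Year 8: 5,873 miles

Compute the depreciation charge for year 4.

$36,904

Depreciable base = $1,130,224 − $254,300 = $875,924.
Rate = $875,924 / 31,283 miles = $28 per mile.
Year 1: 2,715 × $28 = $76,020. Book value $1,054,204.
Year 2: 3,681 × $28 = $103,068. Book value $951,136.
Year 3: 4,226 × $28 = $118,328. Book value $832,808.
Year 4: 1,318 × $28 = $36,904. Book value $795,904.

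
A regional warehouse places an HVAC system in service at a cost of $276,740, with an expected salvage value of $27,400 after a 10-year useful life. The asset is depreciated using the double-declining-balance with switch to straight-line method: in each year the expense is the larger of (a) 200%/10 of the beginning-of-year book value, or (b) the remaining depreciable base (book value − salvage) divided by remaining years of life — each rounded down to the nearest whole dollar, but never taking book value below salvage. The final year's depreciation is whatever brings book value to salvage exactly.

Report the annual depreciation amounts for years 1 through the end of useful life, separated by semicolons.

$55,348; $44,278; $35,422; $28,338; $22,670; $18,136; $14,509; $11,607; $9,516; $9,516

Depreciable base = $276,740 − $27,400 = $249,340.
Year 1: DB = ⌊$276,740 × 200%/10⌋ = $55,348; SL = ⌊$249,340/10⌋ = $24,934 → take DB $55,348. Book value $221,392.
Year 2: DB = ⌊$221,392 × 200%/10⌋ = $44,278; SL = ⌊$193,992/9⌋ = $21,554 → take DB $44,278. Book value $177,114.
Year 3: DB = ⌊$177,114 × 200%/10⌋ = $35,422; SL = ⌊$149,714/8⌋ = $18,714 → take DB $35,422. Book value $141,692.
Year 4: DB = ⌊$141,692 × 200%/10⌋ = $28,338; SL = ⌊$114,292/7⌋ = $16,327 → take DB $28,338. Book value $113,354.
Year 5: DB = ⌊$113,354 × 200%/10⌋ = $22,670; SL = ⌊$85,954/6⌋ = $14,325 → take DB $22,670. Book value $90,684.
Year 6: DB = ⌊$90,684 × 200%/10⌋ = $18,136; SL = ⌊$63,284/5⌋ = $12,656 → take DB $18,136. Book value $72,548.
Year 7: DB = ⌊$72,548 × 200%/10⌋ = $14,509; SL = ⌊$45,148/4⌋ = $11,287 → take DB $14,509. Book value $58,039.
Year 8: DB = ⌊$58,039 × 200%/10⌋ = $11,607; SL = ⌊$30,639/3⌋ = $10,213 → take DB $11,607. Book value $46,432.
Year 9: DB = ⌊$46,432 × 200%/10⌋ = $9,286; SL = ⌊$19,032/2⌋ = $9,516 → take SL $9,516. Book value $36,916.
Year 10 (final): $36,916 − $27,400 = $9,516. Book value $27,400.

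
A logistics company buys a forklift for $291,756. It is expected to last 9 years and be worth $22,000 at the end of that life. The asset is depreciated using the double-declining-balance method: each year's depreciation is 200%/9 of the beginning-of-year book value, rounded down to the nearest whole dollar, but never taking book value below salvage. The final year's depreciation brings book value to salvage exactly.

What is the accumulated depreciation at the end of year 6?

Depreciable base = $291,756 − $22,000 = $269,756.
Year 1: ⌊$291,756 × 200%/9⌋ = $64,834. Book value $226,922.
Year 2: ⌊$226,922 × 200%/9⌋ = $50,427. Book value $176,495.
Year 3: ⌊$176,495 × 200%/9⌋ = $39,221. Book value $137,274.
Year 4: ⌊$137,274 × 200%/9⌋ = $30,505. Book value $106,769.
Year 5: ⌊$106,769 × 200%/9⌋ = $23,726. Book value $83,043.
Year 6: ⌊$83,043 × 200%/9⌋ = $18,454. Book value $64,589.
Accumulated through year 6 = $291,756 − $64,589 = $227,167.

$227,167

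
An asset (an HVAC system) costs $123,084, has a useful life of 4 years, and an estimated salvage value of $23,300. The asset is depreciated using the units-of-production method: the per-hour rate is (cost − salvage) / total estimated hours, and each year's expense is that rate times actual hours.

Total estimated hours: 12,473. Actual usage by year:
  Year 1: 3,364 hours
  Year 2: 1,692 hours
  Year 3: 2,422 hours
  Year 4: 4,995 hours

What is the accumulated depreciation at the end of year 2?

$40,448

Depreciable base = $123,084 − $23,300 = $99,784.
Rate = $99,784 / 12,473 hours = $8 per hour.
Year 1: 3,364 × $8 = $26,912. Book value $96,172.
Year 2: 1,692 × $8 = $13,536. Book value $82,636.
Accumulated through year 2 = $123,084 − $82,636 = $40,448.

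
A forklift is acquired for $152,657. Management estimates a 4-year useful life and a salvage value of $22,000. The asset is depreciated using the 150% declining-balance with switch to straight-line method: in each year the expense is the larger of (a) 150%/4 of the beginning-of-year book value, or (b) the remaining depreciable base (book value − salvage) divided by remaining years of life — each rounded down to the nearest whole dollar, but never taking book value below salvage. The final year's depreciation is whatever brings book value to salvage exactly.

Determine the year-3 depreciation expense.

Depreciable base = $152,657 − $22,000 = $130,657.
Year 1: DB = ⌊$152,657 × 150%/4⌋ = $57,246; SL = ⌊$130,657/4⌋ = $32,664 → take DB $57,246. Book value $95,411.
Year 2: DB = ⌊$95,411 × 150%/4⌋ = $35,779; SL = ⌊$73,411/3⌋ = $24,470 → take DB $35,779. Book value $59,632.
Year 3: DB = ⌊$59,632 × 150%/4⌋ = $22,362; SL = ⌊$37,632/2⌋ = $18,816 → take DB $22,362. Book value $37,270.

$22,362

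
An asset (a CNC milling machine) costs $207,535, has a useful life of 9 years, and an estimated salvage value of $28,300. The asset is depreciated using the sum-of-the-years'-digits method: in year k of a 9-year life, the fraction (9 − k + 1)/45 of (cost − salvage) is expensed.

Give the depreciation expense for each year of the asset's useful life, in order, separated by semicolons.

$35,847; $31,864; $27,881; $23,898; $19,915; $15,932; $11,949; $7,966; $3,983

Depreciable base = $207,535 − $28,300 = $179,235.
Sum of the years' digits = 9+8+7+6+5+4+3+2+1 = 45.
Year 1: $179,235 × 9/45 = $35,847. Book value $171,688.
Year 2: $179,235 × 8/45 = $31,864. Book value $139,824.
Year 3: $179,235 × 7/45 = $27,881. Book value $111,943.
Year 4: $179,235 × 6/45 = $23,898. Book value $88,045.
Year 5: $179,235 × 5/45 = $19,915. Book value $68,130.
Year 6: $179,235 × 4/45 = $15,932. Book value $52,198.
Year 7: $179,235 × 3/45 = $11,949. Book value $40,249.
Year 8: $179,235 × 2/45 = $7,966. Book value $32,283.
Year 9: $179,235 × 1/45 = $3,983. Book value $28,300.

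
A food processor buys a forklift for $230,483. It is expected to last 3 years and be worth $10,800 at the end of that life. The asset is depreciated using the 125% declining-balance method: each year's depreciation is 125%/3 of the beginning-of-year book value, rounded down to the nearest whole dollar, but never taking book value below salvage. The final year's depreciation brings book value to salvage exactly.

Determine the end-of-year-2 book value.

Depreciable base = $230,483 − $10,800 = $219,683.
Year 1: ⌊$230,483 × 125%/3⌋ = $96,034. Book value $134,449.
Year 2: ⌊$134,449 × 125%/3⌋ = $56,020. Book value $78,429.

$78,429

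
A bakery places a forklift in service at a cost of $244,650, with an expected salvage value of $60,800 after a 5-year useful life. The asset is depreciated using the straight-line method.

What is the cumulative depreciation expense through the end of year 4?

Depreciable base = $244,650 − $60,800 = $183,850.
Annual expense = $183,850 / 5 = $36,770.
End of year 1: book value $207,880.
End of year 2: book value $171,110.
End of year 3: book value $134,340.
End of year 4: book value $97,570.
Accumulated through year 4 = $244,650 − $97,570 = $147,080.

$147,080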